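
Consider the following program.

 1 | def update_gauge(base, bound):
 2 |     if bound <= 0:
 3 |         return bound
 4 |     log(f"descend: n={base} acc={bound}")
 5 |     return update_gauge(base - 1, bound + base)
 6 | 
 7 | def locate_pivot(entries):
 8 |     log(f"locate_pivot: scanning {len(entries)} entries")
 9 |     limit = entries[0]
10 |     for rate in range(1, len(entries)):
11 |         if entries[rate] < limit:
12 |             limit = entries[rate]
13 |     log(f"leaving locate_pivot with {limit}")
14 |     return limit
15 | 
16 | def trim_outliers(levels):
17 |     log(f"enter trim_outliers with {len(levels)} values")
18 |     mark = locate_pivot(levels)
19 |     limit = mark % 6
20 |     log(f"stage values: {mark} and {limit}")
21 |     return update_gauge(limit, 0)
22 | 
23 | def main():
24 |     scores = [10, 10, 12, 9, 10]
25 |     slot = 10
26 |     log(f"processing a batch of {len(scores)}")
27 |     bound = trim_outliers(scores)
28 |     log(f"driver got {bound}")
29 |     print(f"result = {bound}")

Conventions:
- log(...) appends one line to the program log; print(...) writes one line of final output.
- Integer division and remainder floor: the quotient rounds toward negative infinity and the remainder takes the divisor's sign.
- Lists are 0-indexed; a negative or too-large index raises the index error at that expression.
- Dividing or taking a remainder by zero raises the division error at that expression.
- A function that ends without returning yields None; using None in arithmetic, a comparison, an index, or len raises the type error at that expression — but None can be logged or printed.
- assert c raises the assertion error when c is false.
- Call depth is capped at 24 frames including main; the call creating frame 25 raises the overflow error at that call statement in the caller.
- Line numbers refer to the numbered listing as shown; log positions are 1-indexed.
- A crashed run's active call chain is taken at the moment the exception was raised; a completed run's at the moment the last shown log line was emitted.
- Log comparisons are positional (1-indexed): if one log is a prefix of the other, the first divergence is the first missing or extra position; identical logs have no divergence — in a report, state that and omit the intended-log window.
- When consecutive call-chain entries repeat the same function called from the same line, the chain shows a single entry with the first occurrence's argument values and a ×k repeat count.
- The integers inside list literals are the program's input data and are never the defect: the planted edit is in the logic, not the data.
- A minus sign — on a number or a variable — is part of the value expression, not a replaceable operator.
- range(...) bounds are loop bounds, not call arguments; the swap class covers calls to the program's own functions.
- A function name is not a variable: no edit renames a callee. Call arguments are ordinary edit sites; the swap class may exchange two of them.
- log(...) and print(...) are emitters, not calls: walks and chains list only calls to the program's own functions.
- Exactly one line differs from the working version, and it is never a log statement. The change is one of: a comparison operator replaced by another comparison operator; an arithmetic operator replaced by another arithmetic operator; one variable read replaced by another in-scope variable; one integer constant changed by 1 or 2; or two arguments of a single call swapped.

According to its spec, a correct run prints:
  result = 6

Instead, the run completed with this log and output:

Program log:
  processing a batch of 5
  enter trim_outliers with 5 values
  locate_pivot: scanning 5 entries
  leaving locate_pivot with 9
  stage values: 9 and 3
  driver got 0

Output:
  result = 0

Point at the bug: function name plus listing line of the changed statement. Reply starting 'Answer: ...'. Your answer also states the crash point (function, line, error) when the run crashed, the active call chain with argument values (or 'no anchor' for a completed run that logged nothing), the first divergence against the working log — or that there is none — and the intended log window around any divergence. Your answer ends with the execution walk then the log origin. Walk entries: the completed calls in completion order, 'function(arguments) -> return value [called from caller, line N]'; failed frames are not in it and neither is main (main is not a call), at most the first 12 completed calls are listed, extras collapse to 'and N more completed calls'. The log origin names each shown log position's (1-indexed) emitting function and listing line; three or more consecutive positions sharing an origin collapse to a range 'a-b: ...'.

Answer: the defect is in update_gauge at line 2.
Key fact: The earliest visible damage is log position 6 — 'driver got 0' rather than the intended 'descend: n=3 acc=0'.
Call chain: main.
First divergence: position 6; shown 'driver got 0' vs intended 'descend: n=3 acc=0'.
Intended log window:
  4: leaving locate_pivot with 9
  5: stage values: 9 and 3
  6: descend: n=3 acc=0
  7: descend: n=2 acc=3
Execution walk:
  locate_pivot([10, 10, 12, 9, 10]) -> 9  [called from trim_outliers, line 18]
  update_gauge(3, 0) -> 0  [called from trim_outliers, line 21]
  trim_outliers([10, 10, 12, 9, 10]) -> 0  [called from main, line 27]
Log origin:
  1 — main, line 26
  2 — trim_outliers, line 17
  3 — locate_pivot, line 8
  4 — locate_pivot, line 13
  5 — trim_outliers, line 20
  6 — main, line 28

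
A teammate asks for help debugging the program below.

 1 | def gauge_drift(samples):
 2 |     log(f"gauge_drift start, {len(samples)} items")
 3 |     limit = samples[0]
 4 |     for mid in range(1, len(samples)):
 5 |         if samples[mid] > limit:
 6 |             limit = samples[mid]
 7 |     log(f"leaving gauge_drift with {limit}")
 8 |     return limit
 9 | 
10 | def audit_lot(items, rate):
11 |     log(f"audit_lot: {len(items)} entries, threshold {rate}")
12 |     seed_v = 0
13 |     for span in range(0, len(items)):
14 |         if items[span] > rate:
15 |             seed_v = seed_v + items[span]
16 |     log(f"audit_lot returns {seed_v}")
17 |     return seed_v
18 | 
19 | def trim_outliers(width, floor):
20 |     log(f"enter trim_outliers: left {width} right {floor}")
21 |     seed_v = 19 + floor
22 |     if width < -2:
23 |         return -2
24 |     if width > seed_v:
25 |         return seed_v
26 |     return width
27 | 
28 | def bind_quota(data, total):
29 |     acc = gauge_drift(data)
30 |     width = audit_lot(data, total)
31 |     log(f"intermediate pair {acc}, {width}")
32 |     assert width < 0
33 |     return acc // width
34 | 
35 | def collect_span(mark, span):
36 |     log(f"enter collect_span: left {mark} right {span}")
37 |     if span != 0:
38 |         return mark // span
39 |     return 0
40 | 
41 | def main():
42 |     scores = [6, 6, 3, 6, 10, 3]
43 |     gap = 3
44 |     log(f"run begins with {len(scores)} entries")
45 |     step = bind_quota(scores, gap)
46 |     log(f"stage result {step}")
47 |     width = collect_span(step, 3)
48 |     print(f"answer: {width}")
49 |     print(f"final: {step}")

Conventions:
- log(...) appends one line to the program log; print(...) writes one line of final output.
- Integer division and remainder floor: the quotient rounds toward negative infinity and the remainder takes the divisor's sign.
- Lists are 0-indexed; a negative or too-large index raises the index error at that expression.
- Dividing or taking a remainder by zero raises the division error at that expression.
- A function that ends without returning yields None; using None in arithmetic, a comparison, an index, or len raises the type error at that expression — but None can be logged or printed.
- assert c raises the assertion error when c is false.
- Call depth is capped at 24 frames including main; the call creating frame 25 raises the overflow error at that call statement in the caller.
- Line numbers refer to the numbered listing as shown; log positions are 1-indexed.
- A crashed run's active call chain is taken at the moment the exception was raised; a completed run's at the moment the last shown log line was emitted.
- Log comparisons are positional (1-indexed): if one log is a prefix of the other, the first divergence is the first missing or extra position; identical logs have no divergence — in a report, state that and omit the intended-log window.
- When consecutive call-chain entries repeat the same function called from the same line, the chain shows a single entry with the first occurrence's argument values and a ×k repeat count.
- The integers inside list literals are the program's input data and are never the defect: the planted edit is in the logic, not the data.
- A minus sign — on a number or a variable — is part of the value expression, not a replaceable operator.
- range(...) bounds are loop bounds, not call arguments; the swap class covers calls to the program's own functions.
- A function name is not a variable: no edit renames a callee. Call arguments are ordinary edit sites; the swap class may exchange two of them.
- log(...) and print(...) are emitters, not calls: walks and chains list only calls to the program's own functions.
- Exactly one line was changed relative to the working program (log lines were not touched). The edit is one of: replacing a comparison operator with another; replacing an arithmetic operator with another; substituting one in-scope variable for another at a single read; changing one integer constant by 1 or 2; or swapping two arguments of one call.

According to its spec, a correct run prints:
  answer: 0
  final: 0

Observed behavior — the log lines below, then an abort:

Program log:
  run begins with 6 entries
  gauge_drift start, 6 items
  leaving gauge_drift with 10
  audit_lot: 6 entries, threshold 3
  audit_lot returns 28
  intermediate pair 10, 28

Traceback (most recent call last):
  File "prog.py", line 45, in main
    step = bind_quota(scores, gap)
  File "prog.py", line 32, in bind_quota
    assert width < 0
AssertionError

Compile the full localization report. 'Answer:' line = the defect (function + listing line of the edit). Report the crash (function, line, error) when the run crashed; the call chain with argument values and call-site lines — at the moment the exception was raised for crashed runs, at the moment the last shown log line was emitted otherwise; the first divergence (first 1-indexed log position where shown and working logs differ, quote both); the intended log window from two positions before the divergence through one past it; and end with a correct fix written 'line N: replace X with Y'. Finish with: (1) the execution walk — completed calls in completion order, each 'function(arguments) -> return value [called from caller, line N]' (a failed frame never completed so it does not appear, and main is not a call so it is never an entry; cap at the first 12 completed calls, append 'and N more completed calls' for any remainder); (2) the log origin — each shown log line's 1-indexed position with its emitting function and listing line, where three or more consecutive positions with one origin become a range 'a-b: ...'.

Answer: the defect is in bind_quota at line 32.
Core observation: After 6 matching log lines the faulty run goes silent, while the working version continues with 'stage result 0'.
Crash: bind_quota, line 32, AssertionError.
Call chain: main -> bind_quota([6, 6, 3, 6, 10, 3], 3) (called at line 45).
First divergence: position 7 (shown log ended at 6 lines; the working version continues: 'stage result 0').
Intended log window:
  5: audit_lot returns 28
  6: intermediate pair 10, 28
  7: stage result 0
  8: enter collect_span: left 0 right 3
Execution walk:
  gauge_drift([6, 6, 3, 6, 10, 3]) -> 10  [called from bind_quota, line 29]
  audit_lot([6, 6, 3, 6, 10, 3], 3) -> 28  [called from bind_quota, line 30]
Log origin:
  1: emitted by main (line 44)
  2: emitted by gauge_drift (line 2)
  3: emitted by gauge_drift (line 7)
  4: emitted by audit_lot (line 11)
  5: emitted by audit_lot (line 16)
  6: emitted by bind_quota (line 31)
A correct fix: line 32: replace `<` with `>`.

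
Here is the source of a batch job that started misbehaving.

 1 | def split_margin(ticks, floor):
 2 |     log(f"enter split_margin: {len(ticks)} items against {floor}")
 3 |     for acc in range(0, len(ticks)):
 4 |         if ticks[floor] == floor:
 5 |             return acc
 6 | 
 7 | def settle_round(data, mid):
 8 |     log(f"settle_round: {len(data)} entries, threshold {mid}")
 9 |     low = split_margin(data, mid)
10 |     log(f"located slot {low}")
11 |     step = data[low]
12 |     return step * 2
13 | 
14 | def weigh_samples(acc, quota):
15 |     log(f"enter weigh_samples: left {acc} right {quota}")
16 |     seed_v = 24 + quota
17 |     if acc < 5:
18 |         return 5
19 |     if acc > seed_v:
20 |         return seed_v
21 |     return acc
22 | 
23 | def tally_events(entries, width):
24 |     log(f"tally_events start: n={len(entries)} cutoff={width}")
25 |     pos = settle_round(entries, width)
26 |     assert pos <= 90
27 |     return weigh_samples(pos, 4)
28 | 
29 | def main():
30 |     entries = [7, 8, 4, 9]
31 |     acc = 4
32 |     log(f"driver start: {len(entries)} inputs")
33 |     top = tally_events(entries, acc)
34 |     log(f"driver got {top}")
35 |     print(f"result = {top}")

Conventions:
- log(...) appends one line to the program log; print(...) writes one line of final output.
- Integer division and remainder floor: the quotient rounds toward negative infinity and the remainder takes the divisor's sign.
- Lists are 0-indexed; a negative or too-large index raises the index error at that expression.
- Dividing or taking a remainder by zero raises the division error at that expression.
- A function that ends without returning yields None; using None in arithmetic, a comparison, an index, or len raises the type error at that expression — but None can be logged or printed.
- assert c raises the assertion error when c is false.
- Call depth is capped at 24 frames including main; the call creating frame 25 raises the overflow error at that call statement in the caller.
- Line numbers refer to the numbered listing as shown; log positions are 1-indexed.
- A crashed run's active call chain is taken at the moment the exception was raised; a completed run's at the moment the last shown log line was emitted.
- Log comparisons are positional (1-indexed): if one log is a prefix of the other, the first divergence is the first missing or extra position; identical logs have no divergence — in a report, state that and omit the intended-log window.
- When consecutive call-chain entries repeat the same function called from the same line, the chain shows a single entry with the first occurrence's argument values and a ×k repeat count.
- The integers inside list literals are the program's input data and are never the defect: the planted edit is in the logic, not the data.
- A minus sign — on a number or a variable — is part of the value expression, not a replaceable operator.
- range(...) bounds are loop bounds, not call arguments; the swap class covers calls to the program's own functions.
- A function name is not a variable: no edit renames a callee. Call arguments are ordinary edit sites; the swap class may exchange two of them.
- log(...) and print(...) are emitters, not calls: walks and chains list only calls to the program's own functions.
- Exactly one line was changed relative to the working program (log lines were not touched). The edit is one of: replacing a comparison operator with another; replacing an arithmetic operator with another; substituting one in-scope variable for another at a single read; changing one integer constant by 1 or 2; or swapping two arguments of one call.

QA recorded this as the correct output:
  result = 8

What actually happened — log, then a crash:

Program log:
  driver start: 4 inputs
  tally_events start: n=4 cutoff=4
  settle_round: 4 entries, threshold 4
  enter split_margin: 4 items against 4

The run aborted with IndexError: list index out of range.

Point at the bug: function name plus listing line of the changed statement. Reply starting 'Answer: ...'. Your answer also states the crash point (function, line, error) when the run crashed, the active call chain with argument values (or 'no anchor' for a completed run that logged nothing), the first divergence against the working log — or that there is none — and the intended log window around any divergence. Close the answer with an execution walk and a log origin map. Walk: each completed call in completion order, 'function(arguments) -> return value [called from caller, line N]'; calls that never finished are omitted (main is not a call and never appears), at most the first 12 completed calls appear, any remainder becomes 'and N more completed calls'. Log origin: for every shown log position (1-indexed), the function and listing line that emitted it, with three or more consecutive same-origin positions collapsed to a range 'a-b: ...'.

Answer: the defect is in split_margin at line 4.
Key fact: A complete run would log 'located slot 2' next, but this one stopped at 4 lines.
Crash: split_margin, line 4, IndexError.
Call chain: main -> tally_events([7, 8, 4, 9], 4) (called at line 33) -> settle_round([7, 8, 4, 9], 4) (called at line 25) -> split_margin([7, 8, 4, 9], 4) (called at line 9).
First divergence: position 5 (shown log ended at 4 lines; the working version continues: 'located slot 2').
Intended log window:
  3: settle_round: 4 entries, threshold 4
  4: enter split_margin: 4 items against 4
  5: located slot 2
  6: enter weigh_samples: left 8 right 4
Execution walk:
  (no call completed)
Log line origins:
  1: logged in main at line 32
  2: logged in tally_events at line 24
  3: logged in settle_round at line 8
  4: logged in split_margin at line 2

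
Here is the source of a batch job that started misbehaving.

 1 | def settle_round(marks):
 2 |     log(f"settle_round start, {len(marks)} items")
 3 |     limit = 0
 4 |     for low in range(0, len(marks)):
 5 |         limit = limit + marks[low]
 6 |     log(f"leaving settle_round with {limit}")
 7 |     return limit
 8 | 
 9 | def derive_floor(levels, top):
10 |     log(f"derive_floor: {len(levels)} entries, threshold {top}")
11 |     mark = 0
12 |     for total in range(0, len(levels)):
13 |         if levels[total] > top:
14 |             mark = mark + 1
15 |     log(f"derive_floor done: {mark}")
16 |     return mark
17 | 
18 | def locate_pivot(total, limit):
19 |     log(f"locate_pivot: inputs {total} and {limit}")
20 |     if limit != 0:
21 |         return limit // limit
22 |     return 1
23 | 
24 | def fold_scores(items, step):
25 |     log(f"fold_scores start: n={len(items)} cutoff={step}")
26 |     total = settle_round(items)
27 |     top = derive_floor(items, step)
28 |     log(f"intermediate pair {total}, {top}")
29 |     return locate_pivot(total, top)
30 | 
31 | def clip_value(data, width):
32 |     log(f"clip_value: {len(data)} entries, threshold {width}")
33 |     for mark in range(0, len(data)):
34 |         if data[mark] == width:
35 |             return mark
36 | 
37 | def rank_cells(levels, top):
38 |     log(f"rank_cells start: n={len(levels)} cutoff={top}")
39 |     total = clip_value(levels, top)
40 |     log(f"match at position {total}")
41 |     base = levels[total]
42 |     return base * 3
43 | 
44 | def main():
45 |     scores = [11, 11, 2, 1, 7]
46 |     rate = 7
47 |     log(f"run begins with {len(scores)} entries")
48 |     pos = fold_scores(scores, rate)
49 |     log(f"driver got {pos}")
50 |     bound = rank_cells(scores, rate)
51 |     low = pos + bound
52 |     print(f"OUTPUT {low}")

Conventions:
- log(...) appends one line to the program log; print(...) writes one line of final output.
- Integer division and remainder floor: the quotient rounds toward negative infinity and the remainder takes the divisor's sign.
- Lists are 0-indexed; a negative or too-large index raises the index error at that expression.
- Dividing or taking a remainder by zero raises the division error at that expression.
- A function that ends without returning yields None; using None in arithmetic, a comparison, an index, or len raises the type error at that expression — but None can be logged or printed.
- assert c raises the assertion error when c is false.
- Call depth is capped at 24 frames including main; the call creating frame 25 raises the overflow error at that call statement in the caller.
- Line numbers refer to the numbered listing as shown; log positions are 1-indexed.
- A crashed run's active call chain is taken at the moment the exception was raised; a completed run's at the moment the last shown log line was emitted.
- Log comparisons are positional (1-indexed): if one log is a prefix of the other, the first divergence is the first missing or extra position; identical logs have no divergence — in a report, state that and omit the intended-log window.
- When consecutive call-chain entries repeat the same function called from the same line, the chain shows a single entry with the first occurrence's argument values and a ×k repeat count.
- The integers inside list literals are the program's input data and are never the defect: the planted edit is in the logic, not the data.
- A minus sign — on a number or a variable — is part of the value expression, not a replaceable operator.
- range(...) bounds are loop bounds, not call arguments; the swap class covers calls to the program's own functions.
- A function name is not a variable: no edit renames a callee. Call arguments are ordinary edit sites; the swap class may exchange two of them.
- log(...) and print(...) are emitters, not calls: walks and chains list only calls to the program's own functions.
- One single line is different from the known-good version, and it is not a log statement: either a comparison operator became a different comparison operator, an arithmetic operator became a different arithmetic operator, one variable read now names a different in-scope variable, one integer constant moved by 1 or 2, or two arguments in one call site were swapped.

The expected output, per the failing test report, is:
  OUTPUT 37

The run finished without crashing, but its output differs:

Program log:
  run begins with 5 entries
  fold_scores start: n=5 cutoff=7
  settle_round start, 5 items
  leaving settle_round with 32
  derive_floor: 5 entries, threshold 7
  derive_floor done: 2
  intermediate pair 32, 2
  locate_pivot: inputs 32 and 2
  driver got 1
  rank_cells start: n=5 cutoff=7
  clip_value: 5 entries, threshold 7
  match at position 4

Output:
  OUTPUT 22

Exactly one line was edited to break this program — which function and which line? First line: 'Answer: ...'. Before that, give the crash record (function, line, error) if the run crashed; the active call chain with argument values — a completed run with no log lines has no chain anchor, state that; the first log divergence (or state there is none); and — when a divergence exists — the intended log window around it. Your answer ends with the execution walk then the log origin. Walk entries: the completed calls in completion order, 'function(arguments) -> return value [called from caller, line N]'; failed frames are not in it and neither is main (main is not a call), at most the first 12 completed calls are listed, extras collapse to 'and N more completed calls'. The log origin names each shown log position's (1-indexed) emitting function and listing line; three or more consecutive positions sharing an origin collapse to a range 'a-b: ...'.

Answer: the defect is in locate_pivot at line 21.
Key fact: The log first diverges at position 9: the faulty run prints 'driver got 1' where the working version prints 'driver got 16'.
Call chain: main -> rank_cells([11, 11, 2, 1, 7], 7) (called at line 50).
First divergence: at position 9 the run shows 'driver got 1' where the working version logs 'driver got 16'.
Intended log window:
  7: intermediate pair 32, 2
  8: locate_pivot: inputs 32 and 2
  9: driver got 16
  10: rank_cells start: n=5 cutoff=7
Execution walk:
  settle_round([11, 11, 2, 1, 7]) -> 32  [called from fold_scores, line 26]
  derive_floor([11, 11, 2, 1, 7], 7) -> 2  [called from fold_scores, line 27]
  locate_pivot(32, 2) -> 1  [called from fold_scores, line 29]
  fold_scores([11, 11, 2, 1, 7], 7) -> 1  [called from main, line 48]
  clip_value([11, 11, 2, 1, 7], 7) -> 4  [called from rank_cells, line 39]
  rank_cells([11, 11, 2, 1, 7], 7) -> 21  [called from main, line 50]
Log origins:
  1: emitted by main (line 47)
  2: emitted by fold_scores (line 25)
  3: emitted by settle_round (line 2)
  4: emitted by settle_round (line 6)
  5: emitted by derive_floor (line 10)
  6: emitted by derive_floor (line 15)
  7: emitted by fold_scores (line 28)
  8: emitted by locate_pivot (line 19)
  9: emitted by main (line 49)
  10: emitted by rank_cells (line 38)
  11: emitted by clip_value (line 32)
  12: emitted by rank_cells (line 40)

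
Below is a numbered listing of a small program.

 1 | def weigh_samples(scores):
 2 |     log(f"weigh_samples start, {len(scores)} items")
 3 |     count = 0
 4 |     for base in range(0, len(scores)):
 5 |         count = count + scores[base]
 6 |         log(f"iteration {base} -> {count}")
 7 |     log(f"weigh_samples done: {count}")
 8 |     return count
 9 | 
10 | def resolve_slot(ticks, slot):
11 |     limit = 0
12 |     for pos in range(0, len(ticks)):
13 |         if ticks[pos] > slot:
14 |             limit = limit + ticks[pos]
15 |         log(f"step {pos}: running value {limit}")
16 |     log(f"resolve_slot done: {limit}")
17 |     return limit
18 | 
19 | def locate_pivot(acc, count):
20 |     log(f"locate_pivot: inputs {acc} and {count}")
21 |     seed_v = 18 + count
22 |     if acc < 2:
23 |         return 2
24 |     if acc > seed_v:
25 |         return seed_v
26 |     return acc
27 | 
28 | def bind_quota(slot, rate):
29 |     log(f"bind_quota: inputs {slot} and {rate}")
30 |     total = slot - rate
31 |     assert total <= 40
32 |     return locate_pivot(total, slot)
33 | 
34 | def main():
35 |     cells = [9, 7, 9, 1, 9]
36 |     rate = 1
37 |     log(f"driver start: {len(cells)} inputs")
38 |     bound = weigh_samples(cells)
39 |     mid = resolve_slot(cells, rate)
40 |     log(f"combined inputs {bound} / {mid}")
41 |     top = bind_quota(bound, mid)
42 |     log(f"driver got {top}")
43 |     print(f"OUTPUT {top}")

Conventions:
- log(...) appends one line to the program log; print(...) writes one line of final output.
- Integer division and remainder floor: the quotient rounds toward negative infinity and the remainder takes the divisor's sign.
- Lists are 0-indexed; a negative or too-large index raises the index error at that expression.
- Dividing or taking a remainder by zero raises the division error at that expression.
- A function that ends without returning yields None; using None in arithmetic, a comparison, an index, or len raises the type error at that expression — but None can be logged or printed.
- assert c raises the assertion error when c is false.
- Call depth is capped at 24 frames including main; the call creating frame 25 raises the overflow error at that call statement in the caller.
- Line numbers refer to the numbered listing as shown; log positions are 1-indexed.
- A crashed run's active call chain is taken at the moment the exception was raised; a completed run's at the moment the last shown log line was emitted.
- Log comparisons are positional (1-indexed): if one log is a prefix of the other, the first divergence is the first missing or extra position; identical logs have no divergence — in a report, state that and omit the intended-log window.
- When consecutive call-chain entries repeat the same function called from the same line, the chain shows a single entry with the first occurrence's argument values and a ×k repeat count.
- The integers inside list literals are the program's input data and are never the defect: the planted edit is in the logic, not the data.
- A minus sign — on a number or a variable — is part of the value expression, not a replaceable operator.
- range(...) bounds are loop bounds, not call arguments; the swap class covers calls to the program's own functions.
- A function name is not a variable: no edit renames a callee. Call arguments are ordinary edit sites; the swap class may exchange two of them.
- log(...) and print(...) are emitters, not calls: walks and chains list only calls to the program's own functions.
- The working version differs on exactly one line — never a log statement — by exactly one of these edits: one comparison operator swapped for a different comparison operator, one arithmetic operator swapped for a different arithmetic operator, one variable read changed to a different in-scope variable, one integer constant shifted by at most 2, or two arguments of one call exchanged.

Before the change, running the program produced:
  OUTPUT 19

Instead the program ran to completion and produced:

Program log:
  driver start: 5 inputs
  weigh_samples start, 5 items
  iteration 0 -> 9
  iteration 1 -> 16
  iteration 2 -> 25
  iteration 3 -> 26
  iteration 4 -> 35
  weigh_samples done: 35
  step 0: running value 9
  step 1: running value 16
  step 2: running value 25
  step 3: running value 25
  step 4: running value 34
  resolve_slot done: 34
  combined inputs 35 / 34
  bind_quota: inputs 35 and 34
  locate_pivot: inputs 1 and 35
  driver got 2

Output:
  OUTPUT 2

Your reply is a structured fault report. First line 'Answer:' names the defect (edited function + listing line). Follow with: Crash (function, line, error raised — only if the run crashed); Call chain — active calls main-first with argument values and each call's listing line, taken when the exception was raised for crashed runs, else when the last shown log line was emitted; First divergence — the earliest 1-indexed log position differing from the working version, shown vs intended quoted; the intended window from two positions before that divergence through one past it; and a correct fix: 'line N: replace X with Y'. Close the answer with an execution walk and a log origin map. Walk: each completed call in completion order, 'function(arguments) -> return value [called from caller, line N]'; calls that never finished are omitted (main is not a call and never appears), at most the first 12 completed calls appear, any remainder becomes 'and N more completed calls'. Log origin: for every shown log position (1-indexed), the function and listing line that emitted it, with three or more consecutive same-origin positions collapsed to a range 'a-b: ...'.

Answer: the defect is in bind_quota at line 32.
Core observation: Everything matches until log position 17, which reads 'locate_pivot: inputs 1 and 35' in place of 'locate_pivot: inputs 35 and 1'.
Call chain: main.
First divergence: at position 17 the run shows 'locate_pivot: inputs 1 and 35' where the working version logs 'locate_pivot: inputs 35 and 1'.
Intended log window:
  15: combined inputs 35 / 34
  16: bind_quota: inputs 35 and 34
  17: locate_pivot: inputs 35 and 1
  18: driver got 19
Execution walk:
  weigh_samples([9, 7, 9, 1, 9]) -> 35  [called from main, line 38]
  resolve_slot([9, 7, 9, 1, 9], 1) -> 34  [called from main, line 39]
  locate_pivot(1, 35) -> 2  [called from bind_quota, line 32]
  bind_quota(35, 34) -> 2  [called from main, line 41]
Log line origins:
  1: logged in main at line 37
  2: logged in weigh_samples at line 2
  3-7: logged in weigh_samples at line 6
  8: logged in weigh_samples at line 7
  9-13: logged in resolve_slot at line 15
  14: logged in resolve_slot at line 16
  15: logged in main at line 40
  16: logged in bind_quota at line 29
  17: logged in locate_pivot at line 20
  18: logged in main at line 42
A correct fix: line 32: replace `locate_pivot(total, slot)` with `locate_pivot(slot, total)`.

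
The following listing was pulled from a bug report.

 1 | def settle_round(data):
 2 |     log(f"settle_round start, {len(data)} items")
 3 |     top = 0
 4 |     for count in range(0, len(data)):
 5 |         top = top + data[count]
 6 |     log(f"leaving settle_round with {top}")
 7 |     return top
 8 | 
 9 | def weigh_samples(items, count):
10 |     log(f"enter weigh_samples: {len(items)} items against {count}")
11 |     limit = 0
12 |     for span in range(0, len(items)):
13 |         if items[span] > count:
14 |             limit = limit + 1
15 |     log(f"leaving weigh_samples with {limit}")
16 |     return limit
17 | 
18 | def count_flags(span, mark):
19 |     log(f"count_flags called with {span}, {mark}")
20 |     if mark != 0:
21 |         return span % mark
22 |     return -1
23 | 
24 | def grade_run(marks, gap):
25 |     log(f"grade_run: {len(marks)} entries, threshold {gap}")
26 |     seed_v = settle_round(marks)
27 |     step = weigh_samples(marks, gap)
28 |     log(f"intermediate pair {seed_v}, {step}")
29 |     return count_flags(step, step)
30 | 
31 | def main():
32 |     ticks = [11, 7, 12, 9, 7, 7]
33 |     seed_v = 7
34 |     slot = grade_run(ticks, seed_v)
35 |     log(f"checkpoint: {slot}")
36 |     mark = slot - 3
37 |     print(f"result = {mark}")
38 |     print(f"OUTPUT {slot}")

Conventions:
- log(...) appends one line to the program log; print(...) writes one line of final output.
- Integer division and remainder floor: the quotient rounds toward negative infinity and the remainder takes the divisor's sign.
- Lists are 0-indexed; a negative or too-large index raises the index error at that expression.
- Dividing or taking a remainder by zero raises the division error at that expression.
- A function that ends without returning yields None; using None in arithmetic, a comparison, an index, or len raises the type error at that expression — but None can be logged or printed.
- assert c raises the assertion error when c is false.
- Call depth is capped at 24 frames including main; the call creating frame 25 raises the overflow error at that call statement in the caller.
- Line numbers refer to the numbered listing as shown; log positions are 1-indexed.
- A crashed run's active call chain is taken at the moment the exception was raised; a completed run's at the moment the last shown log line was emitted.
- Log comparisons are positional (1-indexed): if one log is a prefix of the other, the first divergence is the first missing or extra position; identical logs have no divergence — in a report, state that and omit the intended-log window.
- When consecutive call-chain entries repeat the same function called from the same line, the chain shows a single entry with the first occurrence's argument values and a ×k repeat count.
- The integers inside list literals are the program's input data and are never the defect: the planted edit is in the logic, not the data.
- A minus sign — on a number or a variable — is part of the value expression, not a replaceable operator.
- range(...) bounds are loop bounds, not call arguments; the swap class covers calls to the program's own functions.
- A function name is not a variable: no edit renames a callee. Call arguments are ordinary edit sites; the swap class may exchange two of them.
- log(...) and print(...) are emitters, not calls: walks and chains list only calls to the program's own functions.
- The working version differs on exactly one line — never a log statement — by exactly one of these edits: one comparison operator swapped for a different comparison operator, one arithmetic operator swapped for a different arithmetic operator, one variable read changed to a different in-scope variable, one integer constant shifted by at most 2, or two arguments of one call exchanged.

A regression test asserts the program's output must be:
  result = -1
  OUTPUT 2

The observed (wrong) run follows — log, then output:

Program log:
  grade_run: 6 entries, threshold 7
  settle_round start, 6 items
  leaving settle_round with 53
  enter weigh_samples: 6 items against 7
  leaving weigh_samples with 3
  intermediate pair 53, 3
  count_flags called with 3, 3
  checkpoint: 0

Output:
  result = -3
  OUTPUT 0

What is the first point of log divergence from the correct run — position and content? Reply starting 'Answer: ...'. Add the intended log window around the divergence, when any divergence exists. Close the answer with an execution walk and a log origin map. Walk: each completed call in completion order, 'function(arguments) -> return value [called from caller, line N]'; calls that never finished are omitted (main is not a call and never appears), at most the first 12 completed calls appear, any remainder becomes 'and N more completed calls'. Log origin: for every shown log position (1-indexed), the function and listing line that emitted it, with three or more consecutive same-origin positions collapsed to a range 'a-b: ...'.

Answer: at position 7 the run shows 'count_flags called with 3, 3' where the working version logs 'count_flags called with 53, 3'.
Intended log window:
  5: leaving weigh_samples with 3
  6: intermediate pair 53, 3
  7: count_flags called with 53, 3
  8: checkpoint: 2
Execution walk:
  settle_round([11, 7, 12, 9, 7, 7]) -> 53  [called from grade_run, line 26]
  weigh_samples([11, 7, 12, 9, 7, 7], 7) -> 3  [called from grade_run, line 27]
  count_flags(3, 3) -> 0  [called from grade_run, line 29]
  grade_run([11, 7, 12, 9, 7, 7], 7) -> 0  [called from main, line 34]
Origin of each log line:
  1: logged in grade_run at line 25
  2: logged in settle_round at line 2
  3: logged in settle_round at line 6
  4: logged in weigh_samples at line 10
  5: logged in weigh_samples at line 15
  6: logged in grade_run at line 28
  7: logged in count_flags at line 19
  8: logged in main at line 35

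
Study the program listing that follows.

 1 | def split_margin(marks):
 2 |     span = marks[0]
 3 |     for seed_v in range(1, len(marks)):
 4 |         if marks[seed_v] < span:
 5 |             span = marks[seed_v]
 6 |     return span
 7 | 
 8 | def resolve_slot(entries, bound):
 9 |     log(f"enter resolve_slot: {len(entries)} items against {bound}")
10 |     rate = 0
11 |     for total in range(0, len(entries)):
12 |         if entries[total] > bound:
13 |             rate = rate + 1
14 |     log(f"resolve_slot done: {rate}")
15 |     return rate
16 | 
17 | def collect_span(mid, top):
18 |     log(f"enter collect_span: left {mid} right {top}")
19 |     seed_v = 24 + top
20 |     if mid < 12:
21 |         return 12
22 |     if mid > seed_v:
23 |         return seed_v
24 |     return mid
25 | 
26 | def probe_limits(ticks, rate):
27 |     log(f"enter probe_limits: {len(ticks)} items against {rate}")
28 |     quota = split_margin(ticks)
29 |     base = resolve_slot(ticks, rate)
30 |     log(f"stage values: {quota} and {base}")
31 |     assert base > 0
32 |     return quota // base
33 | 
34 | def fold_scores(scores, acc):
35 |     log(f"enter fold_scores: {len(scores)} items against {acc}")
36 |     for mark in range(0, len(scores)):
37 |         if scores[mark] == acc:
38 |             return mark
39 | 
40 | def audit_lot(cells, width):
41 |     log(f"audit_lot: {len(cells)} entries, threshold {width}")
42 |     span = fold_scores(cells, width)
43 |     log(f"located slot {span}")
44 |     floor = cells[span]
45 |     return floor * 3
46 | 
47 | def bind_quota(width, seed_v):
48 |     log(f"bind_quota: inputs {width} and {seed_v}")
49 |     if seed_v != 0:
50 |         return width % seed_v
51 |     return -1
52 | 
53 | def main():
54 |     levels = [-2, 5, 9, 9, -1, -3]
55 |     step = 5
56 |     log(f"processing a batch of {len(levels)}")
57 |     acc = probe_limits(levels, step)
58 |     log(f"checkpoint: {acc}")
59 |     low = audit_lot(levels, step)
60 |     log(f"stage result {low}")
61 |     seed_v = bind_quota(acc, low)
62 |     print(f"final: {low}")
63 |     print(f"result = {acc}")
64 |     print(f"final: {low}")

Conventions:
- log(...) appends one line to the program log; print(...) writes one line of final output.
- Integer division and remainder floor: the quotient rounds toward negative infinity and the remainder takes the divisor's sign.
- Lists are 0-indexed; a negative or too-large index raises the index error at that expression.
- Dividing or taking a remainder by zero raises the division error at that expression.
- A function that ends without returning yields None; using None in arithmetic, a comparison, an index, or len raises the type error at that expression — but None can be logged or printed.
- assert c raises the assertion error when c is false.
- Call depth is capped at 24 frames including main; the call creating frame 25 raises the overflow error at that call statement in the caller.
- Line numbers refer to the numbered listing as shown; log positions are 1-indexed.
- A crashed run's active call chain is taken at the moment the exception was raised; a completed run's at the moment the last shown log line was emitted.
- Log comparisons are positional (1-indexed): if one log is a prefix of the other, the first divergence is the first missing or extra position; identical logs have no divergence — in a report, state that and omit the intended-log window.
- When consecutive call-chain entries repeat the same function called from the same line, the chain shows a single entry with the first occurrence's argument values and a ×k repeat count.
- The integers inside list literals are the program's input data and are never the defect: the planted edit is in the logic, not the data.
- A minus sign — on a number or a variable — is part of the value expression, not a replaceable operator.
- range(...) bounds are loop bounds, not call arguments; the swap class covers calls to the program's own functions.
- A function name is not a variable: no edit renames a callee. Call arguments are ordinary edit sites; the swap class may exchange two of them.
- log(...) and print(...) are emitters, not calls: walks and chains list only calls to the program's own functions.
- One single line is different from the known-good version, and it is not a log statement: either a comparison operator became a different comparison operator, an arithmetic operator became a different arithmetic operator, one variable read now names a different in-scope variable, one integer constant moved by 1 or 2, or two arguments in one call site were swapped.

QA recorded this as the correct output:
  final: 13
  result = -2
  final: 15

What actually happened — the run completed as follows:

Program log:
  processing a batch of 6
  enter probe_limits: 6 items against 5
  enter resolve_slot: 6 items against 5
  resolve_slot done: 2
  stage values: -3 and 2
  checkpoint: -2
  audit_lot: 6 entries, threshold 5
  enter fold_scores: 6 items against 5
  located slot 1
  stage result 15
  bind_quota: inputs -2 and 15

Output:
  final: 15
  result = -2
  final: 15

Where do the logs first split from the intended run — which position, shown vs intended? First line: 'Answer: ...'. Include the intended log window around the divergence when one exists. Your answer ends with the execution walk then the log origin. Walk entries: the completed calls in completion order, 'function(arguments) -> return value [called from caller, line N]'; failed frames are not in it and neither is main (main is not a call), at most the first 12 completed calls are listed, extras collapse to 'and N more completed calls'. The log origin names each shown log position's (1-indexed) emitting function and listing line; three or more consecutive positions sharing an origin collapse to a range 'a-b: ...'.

Answer: none; the two logs match at every position.
Execution walk:
  split_margin([-2, 5, 9, 9, -1, -3]) -> -3  [called from probe_limits, line 28]
  resolve_slot([-2, 5, 9, 9, -1, -3], 5) -> 2  [called from probe_limits, line 29]
  probe_limits([-2, 5, 9, 9, -1, -3], 5) -> -2  [called from main, line 57]
  fold_scores([-2, 5, 9, 9, -1, -3], 5) -> 1  [called from audit_lot, line 42]
  audit_lot([-2, 5, 9, 9, -1, -3], 5) -> 15  [called from main, line 59]
  bind_quota(-2, 15) -> 13  [called from main, line 61]
Log origins:
  1: logged in main at line 56
  2: logged in probe_limits at line 27
  3: logged in resolve_slot at line 9
  4: logged in resolve_slot at line 14
  5: logged in probe_limits at line 30
  6: logged in main at line 58
  7: logged in audit_lot at line 41
  8: logged in fold_scores at line 35
  9: logged in audit_lot at line 43
  10: logged in main at line 60
  11: logged in bind_quota at line 48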